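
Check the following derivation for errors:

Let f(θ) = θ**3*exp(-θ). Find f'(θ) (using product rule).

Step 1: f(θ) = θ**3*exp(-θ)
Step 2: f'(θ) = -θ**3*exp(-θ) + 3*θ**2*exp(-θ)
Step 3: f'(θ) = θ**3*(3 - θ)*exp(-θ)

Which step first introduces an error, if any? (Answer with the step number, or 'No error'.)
Step 3

Step 3 is incorrect due to a wrong exponent.
The step shows: θ**3*(3 - θ)*exp(-θ)
The correct value should be: θ**2*(3 - θ)*exp(-θ)

Explanation: The exponent 2 on θ was incorrectly written as 3: the term θ**2*(3 - θ)*exp(-θ) was incorrectly written as θ**3*(3 - θ)*exp(-θ)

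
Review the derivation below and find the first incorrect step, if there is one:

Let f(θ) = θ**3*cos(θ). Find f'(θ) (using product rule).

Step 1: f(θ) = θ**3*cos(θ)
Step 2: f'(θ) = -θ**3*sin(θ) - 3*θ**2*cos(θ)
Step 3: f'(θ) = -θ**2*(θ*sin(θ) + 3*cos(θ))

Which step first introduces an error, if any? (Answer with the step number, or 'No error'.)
Step 2

Step 2 is incorrect due to a sign flip.
The step shows: -θ**3*sin(θ) - 3*θ**2*cos(θ)
The correct value should be: -θ**3*sin(θ) + 3*θ**2*cos(θ)

Explanation: The sign of one term was flipped: the term 3*θ**2*cos(θ) was incorrectly written as -3*θ**2*cos(θ)
The later steps are derived from this incorrect expression, so the error originates in Step 2.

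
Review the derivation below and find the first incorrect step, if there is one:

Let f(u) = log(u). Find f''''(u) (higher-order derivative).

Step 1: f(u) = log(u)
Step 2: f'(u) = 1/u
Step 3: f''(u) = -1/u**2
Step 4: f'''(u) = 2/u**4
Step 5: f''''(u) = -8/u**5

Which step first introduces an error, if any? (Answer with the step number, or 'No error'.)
Step 4

Step 4 is incorrect due to a wrong exponent.
The step shows: 2/u**4
The correct value should be: 2/u**3

Explanation: The exponent -3 on u was incorrectly written as -4: the term 2/u**3 was incorrectly written as 2/u**4
The later steps are derived from this incorrect expression, so the error originates in Step 4.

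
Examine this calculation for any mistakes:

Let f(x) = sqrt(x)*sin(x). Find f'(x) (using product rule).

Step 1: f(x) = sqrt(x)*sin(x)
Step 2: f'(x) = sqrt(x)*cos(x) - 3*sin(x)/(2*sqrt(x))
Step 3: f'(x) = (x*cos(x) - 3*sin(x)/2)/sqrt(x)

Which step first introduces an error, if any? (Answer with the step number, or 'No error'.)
Step 2

Step 2 is incorrect due to a wrong coefficient.
The step shows: sqrt(x)*cos(x) - 3*sin(x)/(2*sqrt(x))
The correct value should be: sqrt(x)*cos(x) + sin(x)/(2*sqrt(x))

Explanation: The coefficient 1/2 was incorrectly written as -3/2: the term sin(x)/(2*sqrt(x)) was incorrectly written as -3*sin(x)/(2*sqrt(x))
The later steps are derived from this incorrect expression, so the error originates in Step 2.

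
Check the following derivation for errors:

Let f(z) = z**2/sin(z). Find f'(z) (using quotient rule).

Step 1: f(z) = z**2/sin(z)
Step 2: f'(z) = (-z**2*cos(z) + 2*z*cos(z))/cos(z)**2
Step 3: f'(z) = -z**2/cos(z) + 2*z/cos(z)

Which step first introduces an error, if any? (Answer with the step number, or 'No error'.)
Step 2

Step 2 is incorrect due to a wrong trig function.
The step shows: (-z**2*cos(z) + 2*z*cos(z))/cos(z)**2
The correct value should be: (-z**2*cos(z) + 2*z*sin(z))/sin(z)**2

Explanation: sin(z) was incorrectly written as cos(z): the term (-z**2*cos(z) + 2*z*sin(z))/sin(z)**2 was incorrectly written as (-z**2*cos(z) + 2*z*cos(z))/cos(z)**2
The later steps are derived from this incorrect expression, so the error originates in Step 2.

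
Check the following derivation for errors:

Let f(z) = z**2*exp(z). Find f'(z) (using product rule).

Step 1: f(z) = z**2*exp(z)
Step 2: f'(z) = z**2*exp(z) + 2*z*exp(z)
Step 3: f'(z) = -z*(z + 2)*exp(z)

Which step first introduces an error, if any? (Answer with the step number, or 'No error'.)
Step 3

Step 3 is incorrect due to a sign flip.
The step shows: -z*(z + 2)*exp(z)
The correct value should be: z*(z + 2)*exp(z)

Explanation: The sign of the whole expression was flipped: the term z*(z + 2)*exp(z) was incorrectly written as -z*(z + 2)*exp(z)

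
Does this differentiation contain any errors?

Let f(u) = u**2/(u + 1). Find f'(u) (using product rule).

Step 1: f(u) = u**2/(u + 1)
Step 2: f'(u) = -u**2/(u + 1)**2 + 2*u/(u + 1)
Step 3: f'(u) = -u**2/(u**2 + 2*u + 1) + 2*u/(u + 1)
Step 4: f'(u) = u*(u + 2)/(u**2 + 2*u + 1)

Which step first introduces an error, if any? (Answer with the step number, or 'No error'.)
No error

All steps in this derivation are correct.
The final answer f'(u) = u*(u + 2)/(u**2 + 2*u + 1) is valid.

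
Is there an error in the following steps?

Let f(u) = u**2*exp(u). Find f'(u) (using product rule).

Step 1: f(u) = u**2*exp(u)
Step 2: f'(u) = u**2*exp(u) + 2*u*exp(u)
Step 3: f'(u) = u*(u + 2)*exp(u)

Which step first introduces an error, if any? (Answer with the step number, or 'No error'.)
No error

All steps in this derivation are correct.
The final answer f'(u) = u*(u + 2)*exp(u) is valid.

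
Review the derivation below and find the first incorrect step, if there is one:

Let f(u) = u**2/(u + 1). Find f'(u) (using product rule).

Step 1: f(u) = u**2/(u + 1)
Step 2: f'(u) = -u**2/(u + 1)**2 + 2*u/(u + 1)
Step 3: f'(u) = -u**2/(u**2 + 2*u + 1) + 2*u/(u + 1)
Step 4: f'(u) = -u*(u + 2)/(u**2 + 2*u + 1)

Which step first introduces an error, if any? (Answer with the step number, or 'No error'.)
Step 4

Step 4 is incorrect due to a sign flip.
The step shows: -u*(u + 2)/(u**2 + 2*u + 1)
The correct value should be: u*(u + 2)/(u**2 + 2*u + 1)

Explanation: The sign of the whole expression was flipped: the term u*(u + 2)/(u**2 + 2*u + 1) was incorrectly written as -u*(u + 2)/(u**2 + 2*u + 1)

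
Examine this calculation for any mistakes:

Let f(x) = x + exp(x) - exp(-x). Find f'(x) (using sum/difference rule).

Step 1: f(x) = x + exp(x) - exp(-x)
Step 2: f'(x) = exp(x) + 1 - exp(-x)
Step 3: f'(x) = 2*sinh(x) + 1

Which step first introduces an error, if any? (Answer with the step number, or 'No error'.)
Step 2

Step 2 is incorrect due to a sign flip.
The step shows: exp(x) + 1 - exp(-x)
The correct value should be: exp(x) + 1 + exp(-x)

Explanation: The sign of one term was flipped: the term exp(-x) was incorrectly written as -exp(-x)
The later steps are derived from this incorrect expression, so the error originates in Step 2.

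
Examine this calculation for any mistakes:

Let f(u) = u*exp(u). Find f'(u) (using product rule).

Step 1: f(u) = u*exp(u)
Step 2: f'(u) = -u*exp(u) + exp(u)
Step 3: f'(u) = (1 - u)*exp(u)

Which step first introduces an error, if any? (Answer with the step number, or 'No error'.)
Step 2

Step 2 is incorrect due to a sign flip.
The step shows: -u*exp(u) + exp(u)
The correct value should be: u*exp(u) + exp(u)

Explanation: The sign of one term was flipped: the term u*exp(u) was incorrectly written as -u*exp(u)
The later steps are derived from this incorrect expression, so the error originates in Step 2.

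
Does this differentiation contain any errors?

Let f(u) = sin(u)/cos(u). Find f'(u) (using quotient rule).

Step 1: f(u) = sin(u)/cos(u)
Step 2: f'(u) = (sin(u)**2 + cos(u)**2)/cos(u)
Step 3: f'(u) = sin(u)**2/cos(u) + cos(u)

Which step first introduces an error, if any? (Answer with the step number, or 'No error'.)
Step 2

Step 2 is incorrect due to a wrong exponent.
The step shows: (sin(u)**2 + cos(u)**2)/cos(u)
The correct value should be: (sin(u)**2 + cos(u)**2)/cos(u)**2

Explanation: The exponent -2 on cos(u) was incorrectly written as -1: the term (sin(u)**2 + cos(u)**2)/cos(u)**2 was incorrectly written as (sin(u)**2 + cos(u)**2)/cos(u)
The later steps are derived from this incorrect expression, so the error originates in Step 2.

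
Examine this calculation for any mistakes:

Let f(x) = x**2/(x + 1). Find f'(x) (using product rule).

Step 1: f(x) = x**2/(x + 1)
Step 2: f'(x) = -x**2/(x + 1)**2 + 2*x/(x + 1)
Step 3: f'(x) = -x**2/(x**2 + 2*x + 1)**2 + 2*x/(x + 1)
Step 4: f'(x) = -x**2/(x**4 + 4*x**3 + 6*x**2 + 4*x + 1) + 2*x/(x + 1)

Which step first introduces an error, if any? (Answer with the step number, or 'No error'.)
Step 3

Step 3 is incorrect due to a wrong exponent.
The step shows: -x**2/(x**2 + 2*x + 1)**2 + 2*x/(x + 1)
The correct value should be: -x**2/(x**2 + 2*x + 1) + 2*x/(x + 1)

Explanation: The exponent -1 on x**2 + 2*x + 1 was incorrectly written as -2: the term -x**2/(x**2 + 2*x + 1) was incorrectly written as -x**2/(x**2 + 2*x + 1)**2
The later steps are derived from this incorrect expression, so the error originates in Step 3.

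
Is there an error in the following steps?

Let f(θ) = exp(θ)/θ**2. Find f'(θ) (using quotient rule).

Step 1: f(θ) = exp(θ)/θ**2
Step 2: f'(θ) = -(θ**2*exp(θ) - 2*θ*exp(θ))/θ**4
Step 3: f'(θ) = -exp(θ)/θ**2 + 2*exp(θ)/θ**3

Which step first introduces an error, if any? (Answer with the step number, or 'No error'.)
Step 2

Step 2 is incorrect due to a sign flip.
The step shows: -(θ**2*exp(θ) - 2*θ*exp(θ))/θ**4
The correct value should be: (θ**2*exp(θ) - 2*θ*exp(θ))/θ**4

Explanation: The sign of the whole expression was flipped: the term (θ**2*exp(θ) - 2*θ*exp(θ))/θ**4 was incorrectly written as -(θ**2*exp(θ) - 2*θ*exp(θ))/θ**4
The later steps are derived from this incorrect expression, so the error originates in Step 2.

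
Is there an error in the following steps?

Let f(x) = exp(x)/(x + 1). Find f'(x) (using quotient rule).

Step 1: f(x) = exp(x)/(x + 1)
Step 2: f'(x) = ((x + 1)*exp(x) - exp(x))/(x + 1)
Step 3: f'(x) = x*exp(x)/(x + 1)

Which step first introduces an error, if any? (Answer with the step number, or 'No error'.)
Step 2

Step 2 is incorrect due to a wrong exponent.
The step shows: ((x + 1)*exp(x) - exp(x))/(x + 1)
The correct value should be: ((x + 1)*exp(x) - exp(x))/(x + 1)**2

Explanation: The exponent -2 on x + 1 was incorrectly written as -1: the term ((x + 1)*exp(x) - exp(x))/(x + 1)**2 was incorrectly written as ((x + 1)*exp(x) - exp(x))/(x + 1)
The later steps are derived from this incorrect expression, so the error originates in Step 2.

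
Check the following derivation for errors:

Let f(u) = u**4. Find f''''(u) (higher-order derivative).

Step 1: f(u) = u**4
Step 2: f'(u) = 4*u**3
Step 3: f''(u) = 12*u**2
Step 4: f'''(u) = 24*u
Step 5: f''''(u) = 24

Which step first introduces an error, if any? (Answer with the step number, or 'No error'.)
No error

All steps in this derivation are correct.
The final answer f''''(u) = 24 is valid.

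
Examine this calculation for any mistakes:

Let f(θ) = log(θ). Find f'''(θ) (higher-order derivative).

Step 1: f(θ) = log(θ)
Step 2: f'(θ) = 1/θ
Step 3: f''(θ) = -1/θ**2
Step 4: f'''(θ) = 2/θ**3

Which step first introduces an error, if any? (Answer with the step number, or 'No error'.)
No error

All steps in this derivation are correct.
The final answer f'''(θ) = 2/θ**3 is valid.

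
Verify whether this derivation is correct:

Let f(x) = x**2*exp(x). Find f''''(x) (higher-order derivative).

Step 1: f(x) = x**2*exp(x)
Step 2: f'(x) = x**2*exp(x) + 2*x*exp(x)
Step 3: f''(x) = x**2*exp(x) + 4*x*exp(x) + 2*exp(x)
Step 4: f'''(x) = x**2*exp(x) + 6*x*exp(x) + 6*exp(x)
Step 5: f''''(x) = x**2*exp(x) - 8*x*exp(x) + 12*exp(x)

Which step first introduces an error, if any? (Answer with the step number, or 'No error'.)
Step 5

Step 5 is incorrect due to a sign flip.
The step shows: x**2*exp(x) - 8*x*exp(x) + 12*exp(x)
The correct value should be: x**2*exp(x) + 8*x*exp(x) + 12*exp(x)

Explanation: The sign of one term was flipped: the term 8*x*exp(x) was incorrectly written as -8*x*exp(x)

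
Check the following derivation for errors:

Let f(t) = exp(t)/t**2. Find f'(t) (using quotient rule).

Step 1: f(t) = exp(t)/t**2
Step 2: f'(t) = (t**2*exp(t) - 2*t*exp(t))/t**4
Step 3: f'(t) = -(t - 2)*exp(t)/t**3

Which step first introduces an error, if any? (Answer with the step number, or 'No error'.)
Step 3

Step 3 is incorrect due to a sign flip.
The step shows: -(t - 2)*exp(t)/t**3
The correct value should be: (t - 2)*exp(t)/t**3

Explanation: The sign of the whole expression was flipped: the term (t - 2)*exp(t)/t**3 was incorrectly written as -(t - 2)*exp(t)/t**3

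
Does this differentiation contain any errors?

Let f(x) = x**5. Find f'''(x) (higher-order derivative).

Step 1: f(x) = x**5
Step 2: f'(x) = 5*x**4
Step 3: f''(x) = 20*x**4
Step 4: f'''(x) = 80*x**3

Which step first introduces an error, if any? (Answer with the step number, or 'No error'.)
Step 3

Step 3 is incorrect due to a wrong exponent.
The step shows: 20*x**4
The correct value should be: 20*x**3

Explanation: The exponent 3 on x was incorrectly written as 4: the term 20*x**3 was incorrectly written as 20*x**4
The later steps are derived from this incorrect expression, so the error originates in Step 3.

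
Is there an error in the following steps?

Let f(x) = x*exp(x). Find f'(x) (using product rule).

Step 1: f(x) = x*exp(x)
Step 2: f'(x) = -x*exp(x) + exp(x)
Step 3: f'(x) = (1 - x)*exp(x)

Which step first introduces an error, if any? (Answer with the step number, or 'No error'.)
Step 2

Step 2 is incorrect due to a sign flip.
The step shows: -x*exp(x) + exp(x)
The correct value should be: x*exp(x) + exp(x)

Explanation: The sign of one term was flipped: the term x*exp(x) was incorrectly written as -x*exp(x)
The later steps are derived from this incorrect expression, so the error originates in Step 2.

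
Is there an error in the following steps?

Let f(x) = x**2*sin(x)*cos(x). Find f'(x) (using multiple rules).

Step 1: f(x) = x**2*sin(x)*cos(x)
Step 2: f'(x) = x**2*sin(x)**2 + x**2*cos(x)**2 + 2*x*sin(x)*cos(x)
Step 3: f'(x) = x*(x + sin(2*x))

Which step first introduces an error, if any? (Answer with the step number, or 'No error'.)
Step 2

Step 2 is incorrect due to a sign flip.
The step shows: x**2*sin(x)**2 + x**2*cos(x)**2 + 2*x*sin(x)*cos(x)
The correct value should be: -x**2*sin(x)**2 + x**2*cos(x)**2 + 2*x*sin(x)*cos(x)

Explanation: The sign of one term was flipped: the term -x**2*sin(x)**2 was incorrectly written as x**2*sin(x)**2
The later steps are derived from this incorrect expression, so the error originates in Step 2.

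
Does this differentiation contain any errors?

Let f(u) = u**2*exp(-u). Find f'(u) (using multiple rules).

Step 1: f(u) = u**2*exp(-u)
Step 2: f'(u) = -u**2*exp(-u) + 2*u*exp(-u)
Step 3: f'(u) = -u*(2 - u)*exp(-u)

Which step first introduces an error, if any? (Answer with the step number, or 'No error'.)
Step 3

Step 3 is incorrect due to a sign flip.
The step shows: -u*(2 - u)*exp(-u)
The correct value should be: u*(2 - u)*exp(-u)

Explanation: The sign of the whole expression was flipped: the term u*(2 - u)*exp(-u) was incorrectly written as -u*(2 - u)*exp(-u)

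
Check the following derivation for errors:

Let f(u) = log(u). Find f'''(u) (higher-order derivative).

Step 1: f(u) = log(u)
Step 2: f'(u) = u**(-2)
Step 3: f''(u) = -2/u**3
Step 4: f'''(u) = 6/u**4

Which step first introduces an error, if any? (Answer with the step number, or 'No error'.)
Step 2

Step 2 is incorrect due to a wrong exponent.
The step shows: u**(-2)
The correct value should be: 1/u

Explanation: The exponent -1 on u was incorrectly written as -2: the term 1/u was incorrectly written as u**(-2)
The later steps are derived from this incorrect expression, so the error originates in Step 2.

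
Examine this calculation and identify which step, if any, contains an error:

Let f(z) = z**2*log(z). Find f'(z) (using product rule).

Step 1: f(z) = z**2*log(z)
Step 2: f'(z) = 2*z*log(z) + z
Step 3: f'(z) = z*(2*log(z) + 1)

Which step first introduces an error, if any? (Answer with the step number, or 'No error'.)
No error

All steps in this derivation are correct.
The final answer f'(z) = z*(2*log(z) + 1) is valid.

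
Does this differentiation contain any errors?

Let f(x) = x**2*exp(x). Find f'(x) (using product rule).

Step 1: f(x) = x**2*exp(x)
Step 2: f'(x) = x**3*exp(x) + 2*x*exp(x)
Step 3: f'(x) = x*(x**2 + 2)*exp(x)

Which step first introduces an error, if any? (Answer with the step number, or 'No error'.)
Step 2

Step 2 is incorrect due to a wrong exponent.
The step shows: x**3*exp(x) + 2*x*exp(x)
The correct value should be: x**2*exp(x) + 2*x*exp(x)

Explanation: The exponent 2 on x was incorrectly written as 3: the term x**2*exp(x) was incorrectly written as x**3*exp(x)
The later steps are derived from this incorrect expression, so the error originates in Step 2.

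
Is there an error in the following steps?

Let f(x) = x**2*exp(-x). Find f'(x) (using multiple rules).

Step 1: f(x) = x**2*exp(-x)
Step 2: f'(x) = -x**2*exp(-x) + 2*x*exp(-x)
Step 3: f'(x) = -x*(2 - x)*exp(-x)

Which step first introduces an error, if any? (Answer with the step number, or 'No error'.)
Step 3

Step 3 is incorrect due to a sign flip.
The step shows: -x*(2 - x)*exp(-x)
The correct value should be: x*(2 - x)*exp(-x)

Explanation: The sign of the whole expression was flipped: the term x*(2 - x)*exp(-x) was incorrectly written as -x*(2 - x)*exp(-x)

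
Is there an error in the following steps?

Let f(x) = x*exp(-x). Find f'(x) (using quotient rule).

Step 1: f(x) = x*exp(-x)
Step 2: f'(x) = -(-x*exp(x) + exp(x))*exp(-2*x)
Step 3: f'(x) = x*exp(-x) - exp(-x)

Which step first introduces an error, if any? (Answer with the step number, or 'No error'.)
Step 2

Step 2 is incorrect due to a sign flip.
The step shows: -(-x*exp(x) + exp(x))*exp(-2*x)
The correct value should be: (-x*exp(x) + exp(x))*exp(-2*x)

Explanation: The sign of the whole expression was flipped: the term (-x*exp(x) + exp(x))*exp(-2*x) was incorrectly written as -(-x*exp(x) + exp(x))*exp(-2*x)
The later steps are derived from this incorrect expression, so the error originates in Step 2.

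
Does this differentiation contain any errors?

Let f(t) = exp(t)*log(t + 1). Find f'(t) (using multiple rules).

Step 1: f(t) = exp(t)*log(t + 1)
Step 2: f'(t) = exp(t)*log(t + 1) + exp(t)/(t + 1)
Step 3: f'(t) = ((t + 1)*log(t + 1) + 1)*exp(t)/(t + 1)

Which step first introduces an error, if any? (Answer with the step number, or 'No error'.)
No error

All steps in this derivation are correct.
The final answer f'(t) = ((t + 1)*log(t + 1) + 1)*exp(t)/(t + 1) is valid.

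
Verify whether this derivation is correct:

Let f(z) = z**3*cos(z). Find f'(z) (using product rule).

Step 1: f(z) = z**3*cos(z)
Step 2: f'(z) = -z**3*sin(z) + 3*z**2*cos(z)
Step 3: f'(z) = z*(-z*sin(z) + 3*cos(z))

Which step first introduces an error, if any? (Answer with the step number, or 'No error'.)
Step 3

Step 3 is incorrect due to a wrong exponent.
The step shows: z*(-z*sin(z) + 3*cos(z))
The correct value should be: z**2*(-z*sin(z) + 3*cos(z))

Explanation: The exponent 2 on z was incorrectly written as 1: the term z**2*(-z*sin(z) + 3*cos(z)) was incorrectly written as z*(-z*sin(z) + 3*cos(z))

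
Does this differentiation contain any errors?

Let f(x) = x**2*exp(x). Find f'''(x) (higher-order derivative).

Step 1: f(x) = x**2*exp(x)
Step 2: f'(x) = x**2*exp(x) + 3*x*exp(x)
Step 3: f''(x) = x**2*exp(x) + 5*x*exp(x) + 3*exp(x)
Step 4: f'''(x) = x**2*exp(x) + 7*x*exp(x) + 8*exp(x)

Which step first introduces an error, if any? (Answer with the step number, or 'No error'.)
Step 2

Step 2 is incorrect due to a wrong coefficient.
The step shows: x**2*exp(x) + 3*x*exp(x)
The correct value should be: x**2*exp(x) + 2*x*exp(x)

Explanation: The coefficient 2 was incorrectly written as 3: the term 2*x*exp(x) was incorrectly written as 3*x*exp(x)
The later steps are derived from this incorrect expression, so the error originates in Step 2.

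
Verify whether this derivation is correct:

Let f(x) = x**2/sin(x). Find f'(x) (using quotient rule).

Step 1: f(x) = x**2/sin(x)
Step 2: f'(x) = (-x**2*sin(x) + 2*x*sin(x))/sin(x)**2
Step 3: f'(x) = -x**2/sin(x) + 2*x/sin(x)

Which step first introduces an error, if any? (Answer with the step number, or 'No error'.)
Step 2

Step 2 is incorrect due to a wrong trig function.
The step shows: (-x**2*sin(x) + 2*x*sin(x))/sin(x)**2
The correct value should be: (-x**2*cos(x) + 2*x*sin(x))/sin(x)**2

Explanation: cos(x) was incorrectly written as sin(x): the term (-x**2*cos(x) + 2*x*sin(x))/sin(x)**2 was incorrectly written as (-x**2*sin(x) + 2*x*sin(x))/sin(x)**2
The later steps are derived from this incorrect expression, so the error originates in Step 2.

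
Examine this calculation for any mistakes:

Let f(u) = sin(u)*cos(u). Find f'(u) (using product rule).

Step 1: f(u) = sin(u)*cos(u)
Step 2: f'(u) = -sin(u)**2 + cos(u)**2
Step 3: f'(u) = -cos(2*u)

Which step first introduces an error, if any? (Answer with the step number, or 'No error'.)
Step 3

Step 3 is incorrect due to a sign flip.
The step shows: -cos(2*u)
The correct value should be: cos(2*u)

Explanation: The sign of the whole expression was flipped: the term cos(2*u) was incorrectly written as -cos(2*u)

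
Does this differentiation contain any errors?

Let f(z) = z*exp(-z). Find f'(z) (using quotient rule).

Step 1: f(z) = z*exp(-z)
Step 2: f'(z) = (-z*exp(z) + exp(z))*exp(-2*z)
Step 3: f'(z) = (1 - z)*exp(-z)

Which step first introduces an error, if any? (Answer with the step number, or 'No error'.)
No error

All steps in this derivation are correct.
The final answer f'(z) = (1 - z)*exp(-z) is valid.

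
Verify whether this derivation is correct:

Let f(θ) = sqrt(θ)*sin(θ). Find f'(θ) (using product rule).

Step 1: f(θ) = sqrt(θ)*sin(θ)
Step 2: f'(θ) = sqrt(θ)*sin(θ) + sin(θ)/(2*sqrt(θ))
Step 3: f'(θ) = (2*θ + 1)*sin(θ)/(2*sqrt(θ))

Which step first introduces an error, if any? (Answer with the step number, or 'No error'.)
Step 2

Step 2 is incorrect due to a wrong trig function.
The step shows: sqrt(θ)*sin(θ) + sin(θ)/(2*sqrt(θ))
The correct value should be: sqrt(θ)*cos(θ) + sin(θ)/(2*sqrt(θ))

Explanation: cos(θ) was incorrectly written as sin(θ): the term sqrt(θ)*cos(θ) was incorrectly written as sqrt(θ)*sin(θ)
The later steps are derived from this incorrect expression, so the error originates in Step 2.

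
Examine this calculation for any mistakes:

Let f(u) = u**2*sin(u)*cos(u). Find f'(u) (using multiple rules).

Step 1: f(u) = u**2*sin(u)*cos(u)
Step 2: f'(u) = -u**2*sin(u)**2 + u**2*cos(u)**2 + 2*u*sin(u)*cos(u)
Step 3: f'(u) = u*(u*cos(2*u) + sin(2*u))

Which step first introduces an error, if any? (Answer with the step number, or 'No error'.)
No error

All steps in this derivation are correct.
The final answer f'(u) = u*(u*cos(2*u) + sin(2*u)) is valid.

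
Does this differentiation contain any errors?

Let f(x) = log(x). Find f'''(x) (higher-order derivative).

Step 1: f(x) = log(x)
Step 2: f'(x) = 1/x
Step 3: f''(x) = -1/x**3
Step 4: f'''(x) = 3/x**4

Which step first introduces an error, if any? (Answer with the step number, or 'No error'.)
Step 3

Step 3 is incorrect due to a wrong exponent.
The step shows: -1/x**3
The correct value should be: -1/x**2

Explanation: The exponent -2 on x was incorrectly written as -3: the term -1/x**2 was incorrectly written as -1/x**3
The later steps are derived from this incorrect expression, so the error originates in Step 3.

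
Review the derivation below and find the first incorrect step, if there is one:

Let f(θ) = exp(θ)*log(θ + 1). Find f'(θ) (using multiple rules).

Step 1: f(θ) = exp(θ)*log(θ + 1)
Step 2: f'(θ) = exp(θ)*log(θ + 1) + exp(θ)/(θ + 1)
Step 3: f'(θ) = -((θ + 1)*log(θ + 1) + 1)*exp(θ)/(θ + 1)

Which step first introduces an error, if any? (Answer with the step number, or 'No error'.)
Step 3

Step 3 is incorrect due to a sign flip.
The step shows: -((θ + 1)*log(θ + 1) + 1)*exp(θ)/(θ + 1)
The correct value should be: ((θ + 1)*log(θ + 1) + 1)*exp(θ)/(θ + 1)

Explanation: The sign of the whole expression was flipped: the term ((θ + 1)*log(θ + 1) + 1)*exp(θ)/(θ + 1) was incorrectly written as -((θ + 1)*log(θ + 1) + 1)*exp(θ)/(θ + 1)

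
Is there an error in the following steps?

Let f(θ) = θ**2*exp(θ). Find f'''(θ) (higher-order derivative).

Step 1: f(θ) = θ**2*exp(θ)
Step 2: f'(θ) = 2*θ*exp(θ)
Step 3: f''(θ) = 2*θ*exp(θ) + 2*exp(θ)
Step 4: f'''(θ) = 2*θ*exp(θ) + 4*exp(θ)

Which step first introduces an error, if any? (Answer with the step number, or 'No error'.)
Step 2

Step 2 is incorrect due to a dropped term.
The step shows: 2*θ*exp(θ)
The correct value should be: θ**2*exp(θ) + 2*θ*exp(θ)

Explanation: A term was dropped: the term θ**2*exp(θ) was incorrectly omitted
The later steps are derived from this incorrect expression, so the error originates in Step 2.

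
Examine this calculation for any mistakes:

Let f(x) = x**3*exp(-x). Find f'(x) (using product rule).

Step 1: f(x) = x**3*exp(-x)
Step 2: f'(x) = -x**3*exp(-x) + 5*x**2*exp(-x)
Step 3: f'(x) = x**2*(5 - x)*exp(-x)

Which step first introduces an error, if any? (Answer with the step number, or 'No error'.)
Step 2

Step 2 is incorrect due to a wrong coefficient.
The step shows: -x**3*exp(-x) + 5*x**2*exp(-x)
The correct value should be: -x**3*exp(-x) + 3*x**2*exp(-x)

Explanation: The coefficient 3 was incorrectly written as 5: the term 3*x**2*exp(-x) was incorrectly written as 5*x**2*exp(-x)
The later steps are derived from this incorrect expression, so the error originates in Step 2.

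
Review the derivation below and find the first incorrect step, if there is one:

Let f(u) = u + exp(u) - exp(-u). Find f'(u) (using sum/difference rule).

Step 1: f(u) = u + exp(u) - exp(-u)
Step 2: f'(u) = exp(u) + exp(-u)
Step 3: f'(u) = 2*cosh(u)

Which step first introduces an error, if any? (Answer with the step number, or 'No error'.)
Step 2

Step 2 is incorrect due to a dropped term.
The step shows: exp(u) + exp(-u)
The correct value should be: exp(u) + 1 + exp(-u)

Explanation: A term was dropped: the term 1 was incorrectly omitted
The later steps are derived from this incorrect expression, so the error originates in Step 2.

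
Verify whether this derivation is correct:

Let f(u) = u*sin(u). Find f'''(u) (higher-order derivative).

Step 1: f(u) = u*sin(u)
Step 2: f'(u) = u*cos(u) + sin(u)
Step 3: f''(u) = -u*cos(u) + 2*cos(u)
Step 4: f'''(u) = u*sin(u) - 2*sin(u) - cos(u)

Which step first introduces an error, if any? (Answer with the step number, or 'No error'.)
Step 3

Step 3 is incorrect due to a wrong trig function.
The step shows: -u*cos(u) + 2*cos(u)
The correct value should be: -u*sin(u) + 2*cos(u)

Explanation: sin(u) was incorrectly written as cos(u): the term -u*sin(u) was incorrectly written as -u*cos(u)
The later steps are derived from this incorrect expression, so the error originates in Step 3.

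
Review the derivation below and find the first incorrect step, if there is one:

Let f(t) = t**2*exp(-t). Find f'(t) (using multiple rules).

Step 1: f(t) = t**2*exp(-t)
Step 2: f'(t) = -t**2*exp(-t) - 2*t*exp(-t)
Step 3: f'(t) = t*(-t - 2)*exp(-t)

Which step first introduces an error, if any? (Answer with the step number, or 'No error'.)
Step 2

Step 2 is incorrect due to a sign flip.
The step shows: -t**2*exp(-t) - 2*t*exp(-t)
The correct value should be: -t**2*exp(-t) + 2*t*exp(-t)

Explanation: The sign of one term was flipped: the term 2*t*exp(-t) was incorrectly written as -2*t*exp(-t)
The later steps are derived from this incorrect expression, so the error originates in Step 2.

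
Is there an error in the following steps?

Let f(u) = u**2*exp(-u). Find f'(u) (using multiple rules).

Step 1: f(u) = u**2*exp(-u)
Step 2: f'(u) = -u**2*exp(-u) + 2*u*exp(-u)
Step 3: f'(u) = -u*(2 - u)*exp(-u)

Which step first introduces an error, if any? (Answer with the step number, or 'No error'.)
Step 3

Step 3 is incorrect due to a sign flip.
The step shows: -u*(2 - u)*exp(-u)
The correct value should be: u*(2 - u)*exp(-u)

Explanation: The sign of the whole expression was flipped: the term u*(2 - u)*exp(-u) was incorrectly written as -u*(2 - u)*exp(-u)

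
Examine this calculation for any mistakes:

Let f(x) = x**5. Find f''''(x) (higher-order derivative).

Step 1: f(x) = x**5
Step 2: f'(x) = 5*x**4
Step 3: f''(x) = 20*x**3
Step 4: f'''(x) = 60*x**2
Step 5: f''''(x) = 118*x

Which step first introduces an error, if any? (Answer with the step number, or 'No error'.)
Step 5

Step 5 is incorrect due to a wrong coefficient.
The step shows: 118*x
The correct value should be: 120*x

Explanation: The coefficient 120 was incorrectly written as 118: the term 120*x was incorrectly written as 118*x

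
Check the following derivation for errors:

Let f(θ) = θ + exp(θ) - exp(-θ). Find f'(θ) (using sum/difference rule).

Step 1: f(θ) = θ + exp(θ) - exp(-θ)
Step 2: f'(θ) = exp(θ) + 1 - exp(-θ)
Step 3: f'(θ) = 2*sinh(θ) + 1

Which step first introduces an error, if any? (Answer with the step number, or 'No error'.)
Step 2

Step 2 is incorrect due to a sign flip.
The step shows: exp(θ) + 1 - exp(-θ)
The correct value should be: exp(θ) + 1 + exp(-θ)

Explanation: The sign of one term was flipped: the term exp(-θ) was incorrectly written as -exp(-θ)
The later steps are derived from this incorrect expression, so the error originates in Step 2.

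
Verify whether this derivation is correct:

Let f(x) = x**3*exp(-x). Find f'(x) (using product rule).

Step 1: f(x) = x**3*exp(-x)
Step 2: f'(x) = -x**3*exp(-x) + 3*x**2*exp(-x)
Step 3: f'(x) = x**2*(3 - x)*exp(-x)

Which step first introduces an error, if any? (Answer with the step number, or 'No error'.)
No error

All steps in this derivation are correct.
The final answer f'(x) = x**2*(3 - x)*exp(-x) is valid.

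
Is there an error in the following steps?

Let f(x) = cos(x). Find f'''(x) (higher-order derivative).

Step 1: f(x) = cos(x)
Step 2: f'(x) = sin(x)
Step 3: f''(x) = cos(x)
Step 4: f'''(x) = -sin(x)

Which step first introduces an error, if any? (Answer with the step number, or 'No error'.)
Step 2

Step 2 is incorrect due to a sign flip.
The step shows: sin(x)
The correct value should be: -sin(x)

Explanation: The sign of the whole expression was flipped: the term -sin(x) was incorrectly written as sin(x)
The later steps are derived from this incorrect expression, so the error originates in Step 2.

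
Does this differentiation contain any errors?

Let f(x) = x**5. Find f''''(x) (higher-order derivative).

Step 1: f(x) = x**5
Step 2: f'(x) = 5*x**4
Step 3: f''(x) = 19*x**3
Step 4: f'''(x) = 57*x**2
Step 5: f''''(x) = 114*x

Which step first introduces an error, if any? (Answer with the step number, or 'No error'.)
Step 3

Step 3 is incorrect due to a wrong coefficient.
The step shows: 19*x**3
The correct value should be: 20*x**3

Explanation: The coefficient 20 was incorrectly written as 19: the term 20*x**3 was incorrectly written as 19*x**3
The later steps are derived from this incorrect expression, so the error originates in Step 3.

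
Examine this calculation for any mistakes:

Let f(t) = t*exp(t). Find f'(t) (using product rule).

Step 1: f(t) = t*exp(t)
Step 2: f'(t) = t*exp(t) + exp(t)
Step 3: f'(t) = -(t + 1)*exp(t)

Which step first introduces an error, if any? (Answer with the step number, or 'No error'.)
Step 3

Step 3 is incorrect due to a sign flip.
The step shows: -(t + 1)*exp(t)
The correct value should be: (t + 1)*exp(t)

Explanation: The sign of the whole expression was flipped: the term (t + 1)*exp(t) was incorrectly written as -(t + 1)*exp(t)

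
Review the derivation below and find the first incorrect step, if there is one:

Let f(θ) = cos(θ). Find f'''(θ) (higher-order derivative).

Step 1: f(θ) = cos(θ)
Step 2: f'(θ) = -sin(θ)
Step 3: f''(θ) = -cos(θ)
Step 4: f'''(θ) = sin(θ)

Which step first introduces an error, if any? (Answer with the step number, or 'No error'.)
No error

All steps in this derivation are correct.
The final answer f'''(θ) = sin(θ) is valid.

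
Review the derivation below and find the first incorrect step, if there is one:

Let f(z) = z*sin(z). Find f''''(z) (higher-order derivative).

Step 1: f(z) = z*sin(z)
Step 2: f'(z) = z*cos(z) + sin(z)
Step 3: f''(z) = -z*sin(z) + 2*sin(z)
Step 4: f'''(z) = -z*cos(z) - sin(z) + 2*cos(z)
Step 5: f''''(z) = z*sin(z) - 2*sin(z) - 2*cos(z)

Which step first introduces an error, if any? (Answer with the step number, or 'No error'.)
Step 3

Step 3 is incorrect due to a wrong trig function.
The step shows: -z*sin(z) + 2*sin(z)
The correct value should be: -z*sin(z) + 2*cos(z)

Explanation: cos(z) was incorrectly written as sin(z): the term 2*cos(z) was incorrectly written as 2*sin(z)
The later steps are derived from this incorrect expression, so the error originates in Step 3.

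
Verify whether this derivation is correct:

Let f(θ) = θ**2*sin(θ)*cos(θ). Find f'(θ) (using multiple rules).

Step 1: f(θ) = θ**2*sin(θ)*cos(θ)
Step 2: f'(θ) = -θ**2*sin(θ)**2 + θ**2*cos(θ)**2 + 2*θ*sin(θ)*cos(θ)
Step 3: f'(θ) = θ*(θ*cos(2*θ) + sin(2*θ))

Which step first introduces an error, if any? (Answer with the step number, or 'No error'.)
No error

All steps in this derivation are correct.
The final answer f'(θ) = θ*(θ*cos(2*θ) + sin(2*θ)) is valid.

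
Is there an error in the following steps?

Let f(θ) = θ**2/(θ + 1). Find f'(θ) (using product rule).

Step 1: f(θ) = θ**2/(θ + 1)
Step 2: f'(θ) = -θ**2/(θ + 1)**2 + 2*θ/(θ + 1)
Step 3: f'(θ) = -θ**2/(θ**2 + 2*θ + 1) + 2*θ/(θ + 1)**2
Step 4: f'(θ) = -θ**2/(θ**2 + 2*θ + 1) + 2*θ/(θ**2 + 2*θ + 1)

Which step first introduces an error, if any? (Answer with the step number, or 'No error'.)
Step 3

Step 3 is incorrect due to a wrong exponent.
The step shows: -θ**2/(θ**2 + 2*θ + 1) + 2*θ/(θ + 1)**2
The correct value should be: -θ**2/(θ**2 + 2*θ + 1) + 2*θ/(θ + 1)

Explanation: The exponent -1 on θ + 1 was incorrectly written as -2: the term 2*θ/(θ + 1) was incorrectly written as 2*θ/(θ + 1)**2
The later steps are derived from this incorrect expression, so the error originates in Step 3.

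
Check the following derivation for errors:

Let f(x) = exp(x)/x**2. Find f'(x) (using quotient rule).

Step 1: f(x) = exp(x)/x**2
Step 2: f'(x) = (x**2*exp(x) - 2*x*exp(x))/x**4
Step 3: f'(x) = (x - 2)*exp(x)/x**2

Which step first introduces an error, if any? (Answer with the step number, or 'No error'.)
Step 3

Step 3 is incorrect due to a wrong exponent.
The step shows: (x - 2)*exp(x)/x**2
The correct value should be: (x - 2)*exp(x)/x**3

Explanation: The exponent -3 on x was incorrectly written as -2: the term (x - 2)*exp(x)/x**3 was incorrectly written as (x - 2)*exp(x)/x**2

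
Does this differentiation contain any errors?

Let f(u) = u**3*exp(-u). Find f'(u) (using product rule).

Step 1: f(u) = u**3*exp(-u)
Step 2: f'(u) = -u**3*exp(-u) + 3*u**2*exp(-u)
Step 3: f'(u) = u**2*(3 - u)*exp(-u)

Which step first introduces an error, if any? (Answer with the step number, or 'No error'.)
No error

All steps in this derivation are correct.
The final answer f'(u) = u**2*(3 - u)*exp(-u) is valid.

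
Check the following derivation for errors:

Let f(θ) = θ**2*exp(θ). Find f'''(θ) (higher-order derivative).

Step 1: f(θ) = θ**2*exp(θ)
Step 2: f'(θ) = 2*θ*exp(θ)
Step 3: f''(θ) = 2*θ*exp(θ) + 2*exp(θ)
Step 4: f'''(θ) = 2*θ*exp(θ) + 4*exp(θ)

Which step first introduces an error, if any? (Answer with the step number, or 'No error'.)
Step 2

Step 2 is incorrect due to a dropped term.
The step shows: 2*θ*exp(θ)
The correct value should be: θ**2*exp(θ) + 2*θ*exp(θ)

Explanation: A term was dropped: the term θ**2*exp(θ) was incorrectly omitted
The later steps are derived from this incorrect expression, so the error originates in Step 2.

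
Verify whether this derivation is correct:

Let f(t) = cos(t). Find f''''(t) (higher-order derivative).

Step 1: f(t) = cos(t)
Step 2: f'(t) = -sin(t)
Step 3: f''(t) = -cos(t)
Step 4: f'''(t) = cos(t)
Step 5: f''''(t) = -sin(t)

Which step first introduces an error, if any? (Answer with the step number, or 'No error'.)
Step 4

Step 4 is incorrect due to a wrong trig function.
The step shows: cos(t)
The correct value should be: sin(t)

Explanation: sin(t) was incorrectly written as cos(t): the term sin(t) was incorrectly written as cos(t)
The later steps are derived from this incorrect expression, so the error originates in Step 4.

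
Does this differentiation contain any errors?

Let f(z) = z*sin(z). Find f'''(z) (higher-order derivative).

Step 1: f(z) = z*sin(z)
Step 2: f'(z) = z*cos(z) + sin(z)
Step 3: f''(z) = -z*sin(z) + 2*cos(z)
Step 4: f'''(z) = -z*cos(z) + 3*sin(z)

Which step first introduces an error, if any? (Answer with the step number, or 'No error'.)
Step 4

Step 4 is incorrect due to a sign flip.
The step shows: -z*cos(z) + 3*sin(z)
The correct value should be: -z*cos(z) - 3*sin(z)

Explanation: The sign of one term was flipped: the term -3*sin(z) was incorrectly written as 3*sin(z)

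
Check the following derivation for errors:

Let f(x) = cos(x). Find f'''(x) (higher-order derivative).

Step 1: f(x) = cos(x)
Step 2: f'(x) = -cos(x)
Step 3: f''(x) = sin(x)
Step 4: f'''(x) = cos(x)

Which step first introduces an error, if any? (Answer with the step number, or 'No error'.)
Step 2

Step 2 is incorrect due to a wrong trig function.
The step shows: -cos(x)
The correct value should be: -sin(x)

Explanation: sin(x) was incorrectly written as cos(x): the term -sin(x) was incorrectly written as -cos(x)
The later steps are derived from this incorrect expression, so the error originates in Step 2.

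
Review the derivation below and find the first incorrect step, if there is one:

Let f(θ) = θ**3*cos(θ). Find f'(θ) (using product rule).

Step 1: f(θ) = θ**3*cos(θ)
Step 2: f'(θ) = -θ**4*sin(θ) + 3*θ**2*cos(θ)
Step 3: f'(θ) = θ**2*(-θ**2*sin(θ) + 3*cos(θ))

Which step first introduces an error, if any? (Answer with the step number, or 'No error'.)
Step 2

Step 2 is incorrect due to a wrong exponent.
The step shows: -θ**4*sin(θ) + 3*θ**2*cos(θ)
The correct value should be: -θ**3*sin(θ) + 3*θ**2*cos(θ)

Explanation: The exponent 3 on θ was incorrectly written as 4: the term -θ**3*sin(θ) was incorrectly written as -θ**4*sin(θ)
The later steps are derived from this incorrect expression, so the error originates in Step 2.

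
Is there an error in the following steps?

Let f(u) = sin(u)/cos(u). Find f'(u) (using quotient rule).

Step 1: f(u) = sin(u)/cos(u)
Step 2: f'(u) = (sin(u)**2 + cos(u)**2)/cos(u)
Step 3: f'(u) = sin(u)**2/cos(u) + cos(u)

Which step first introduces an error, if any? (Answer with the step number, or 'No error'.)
Step 2

Step 2 is incorrect due to a wrong exponent.
The step shows: (sin(u)**2 + cos(u)**2)/cos(u)
The correct value should be: (sin(u)**2 + cos(u)**2)/cos(u)**2

Explanation: The exponent -2 on cos(u) was incorrectly written as -1: the term (sin(u)**2 + cos(u)**2)/cos(u)**2 was incorrectly written as (sin(u)**2 + cos(u)**2)/cos(u)
The later steps are derived from this incorrect expression, so the error originates in Step 2.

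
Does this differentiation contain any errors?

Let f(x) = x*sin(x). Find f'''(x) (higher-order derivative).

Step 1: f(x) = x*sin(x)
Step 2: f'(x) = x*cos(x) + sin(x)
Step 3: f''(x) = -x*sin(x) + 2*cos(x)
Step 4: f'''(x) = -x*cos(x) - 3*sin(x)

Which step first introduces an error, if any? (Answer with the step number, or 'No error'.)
No error

All steps in this derivation are correct.
The final answer f'''(x) = -x*cos(x) - 3*sin(x) is valid.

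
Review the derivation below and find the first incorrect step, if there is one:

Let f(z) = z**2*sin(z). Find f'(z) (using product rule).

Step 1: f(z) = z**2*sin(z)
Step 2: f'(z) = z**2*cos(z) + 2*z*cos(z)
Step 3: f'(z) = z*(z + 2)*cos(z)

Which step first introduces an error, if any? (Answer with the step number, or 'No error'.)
Step 2

Step 2 is incorrect due to a wrong trig function.
The step shows: z**2*cos(z) + 2*z*cos(z)
The correct value should be: z**2*cos(z) + 2*z*sin(z)

Explanation: sin(z) was incorrectly written as cos(z): the term 2*z*sin(z) was incorrectly written as 2*z*cos(z)
The later steps are derived from this incorrect expression, so the error originates in Step 2.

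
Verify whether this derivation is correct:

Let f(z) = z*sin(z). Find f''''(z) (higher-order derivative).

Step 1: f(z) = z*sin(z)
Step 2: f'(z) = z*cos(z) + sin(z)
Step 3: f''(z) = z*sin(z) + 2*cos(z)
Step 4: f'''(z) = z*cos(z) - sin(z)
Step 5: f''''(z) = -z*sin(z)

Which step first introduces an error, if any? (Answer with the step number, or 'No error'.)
Step 3

Step 3 is incorrect due to a sign flip.
The step shows: z*sin(z) + 2*cos(z)
The correct value should be: -z*sin(z) + 2*cos(z)

Explanation: The sign of one term was flipped: the term -z*sin(z) was incorrectly written as z*sin(z)
The later steps are derived from this incorrect expression, so the error originates in Step 3.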